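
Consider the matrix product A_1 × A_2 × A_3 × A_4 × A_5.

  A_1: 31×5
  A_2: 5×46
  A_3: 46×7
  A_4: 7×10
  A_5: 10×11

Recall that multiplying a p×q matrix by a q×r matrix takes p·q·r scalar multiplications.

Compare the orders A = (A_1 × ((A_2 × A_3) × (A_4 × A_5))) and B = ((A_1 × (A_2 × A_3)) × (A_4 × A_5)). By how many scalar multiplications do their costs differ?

1382

Order A = (A_1 × ((A_2 × A_3) × (A_4 × A_5))): (A_2 × A_3): 5×46 by 46×7 → 5×7, cost 5·46·7 = 1610; (A_4 × A_5): 7×10 by 10×11 → 7×11, cost 7·10·11 = 770; ((A_2 × A_3) × (A_4 × A_5)): 5×7 by 7×11 → 5×11, cost 5·7·11 = 385; cumulative 2765; (A_1 × ((A_2 × A_3) × (A_4 × A_5))): 31×5 by 5×11 → 31×11, cost 31·5·11 = 1705; cumulative 4470. Total 4470.
Order B = ((A_1 × (A_2 × A_3)) × (A_4 × A_5)): (A_2 × A_3): 5×46 by 46×7 → 5×7, cost 5·46·7 = 1610; (A_1 × (A_2 × A_3)): 31×5 by 5×7 → 31×7, cost 31·5·7 = 1085; cumulative 2695; (A_4 × A_5): 7×10 by 10×11 → 7×11, cost 7·10·11 = 770; ((A_1 × (A_2 × A_3)) × (A_4 × A_5)): 31×7 by 7×11 → 31×11, cost 31·7·11 = 2387; cumulative 5852. Total 5852.
Difference: |4470 − 5852| = 1382.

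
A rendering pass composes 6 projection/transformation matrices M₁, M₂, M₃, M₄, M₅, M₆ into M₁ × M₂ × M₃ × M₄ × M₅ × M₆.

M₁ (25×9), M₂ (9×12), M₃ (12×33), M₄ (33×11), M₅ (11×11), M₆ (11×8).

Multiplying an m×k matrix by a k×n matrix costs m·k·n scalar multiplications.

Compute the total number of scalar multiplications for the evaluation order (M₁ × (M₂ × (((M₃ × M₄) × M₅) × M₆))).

9528

(M₃ × M₄): 12×33 by 33×11 → 12×11, cost 12·33·11 = 4356
((M₃ × M₄) × M₅): 12×11 by 11×11 → 12×11, cost 12·11·11 = 1452; cumulative 5808
(((M₃ × M₄) × M₅) × M₆): 12×11 by 11×8 → 12×8, cost 12·11·8 = 1056; cumulative 6864
(M₂ × (((M₃ × M₄) × M₅) × M₆)): 9×12 by 12×8 → 9×8, cost 9·12·8 = 864; cumulative 7728
(M₁ × (M₂ × (((M₃ × M₄) × M₅) × M₆))): 25×9 by 9×8 → 25×8, cost 25·9·8 = 1800; cumulative 9528
Total: 9528 scalar multiplications.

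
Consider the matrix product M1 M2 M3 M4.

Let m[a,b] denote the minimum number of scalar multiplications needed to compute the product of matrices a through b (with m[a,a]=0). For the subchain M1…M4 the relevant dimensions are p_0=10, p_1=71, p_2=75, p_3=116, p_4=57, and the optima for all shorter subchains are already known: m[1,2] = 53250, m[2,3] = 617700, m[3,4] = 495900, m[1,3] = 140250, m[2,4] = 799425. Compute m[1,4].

206370

m[1,4] = min over k∈[1,3] of m[1,k]+m[k+1,4]+p_{0}·p_k·p_{4}.
k=1: 0 + 799425 + 10·71·57 = 839895; k=2: 53250 + 495900 + 10·75·57 = 591900; k=3: 140250 + 0 + 10·116·57 = 206370.
Minimum: 206370 at k=3.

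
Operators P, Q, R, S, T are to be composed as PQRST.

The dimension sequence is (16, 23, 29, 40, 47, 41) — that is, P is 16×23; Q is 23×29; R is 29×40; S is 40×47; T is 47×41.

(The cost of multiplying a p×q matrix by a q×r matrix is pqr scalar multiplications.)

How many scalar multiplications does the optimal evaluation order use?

Adjacent pairs: PQ = 16·23·29 = 10672; QR = 23·29·40 = 26680; RS = 29·40·47 = 54520; ST = 40·47·41 = 77080.
Length 3: P..R: k=1: 0+26680+16·23·40=41400; k=2: 10672+0+16·29·40=29232 → min 29232 | Q..S: k=2: 0+54520+23·29·47=85869; k=3: 26680+0+23·40·47=69920 → min 69920 | R..T: k=3: 0+77080+29·40·41=124640; k=4: 54520+0+29·47·41=110403 → min 110403.
Length 4: P..S: k=1: 0+69920+16·23·47=87216; k=2: 10672+54520+16·29·47=87000; k=3: 29232+0+16·40·47=59312 → min 59312 | Q..T: k=2: 0+110403+23·29·41=137750; k=3: 26680+77080+23·40·41=141480; k=4: 69920+0+23·47·41=114241 → min 114241.
Length 5: P..T: k=1: 0+114241+16·23·41=129329; k=2: 10672+110403+16·29·41=140099; k=3: 29232+77080+16·40·41=132552; k=4: 59312+0+16·47·41=90144 → min 90144.
Optimal order: ((((PQ)R)S)T) with cost 90144.

90144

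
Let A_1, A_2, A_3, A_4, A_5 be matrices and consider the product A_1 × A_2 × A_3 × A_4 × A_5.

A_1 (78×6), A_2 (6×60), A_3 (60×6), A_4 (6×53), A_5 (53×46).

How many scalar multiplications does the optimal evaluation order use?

39972

Adjacent pairs: A_1A_2 = 78·6·60 = 28080; A_2A_3 = 6·60·6 = 2160; A_3A_4 = 60·6·53 = 19080; A_4A_5 = 6·53·46 = 14628.
Length 3: A_1..A_3: k=1: 0+2160+78·6·6=4968; k=2: 28080+0+78·60·6=56160 → min 4968 | A_2..A_4: k=2: 0+19080+6·60·53=38160; k=3: 2160+0+6·6·53=4068 → min 4068 | A_3..A_5: k=3: 0+14628+60·6·46=31188; k=4: 19080+0+60·53·46=165360 → min 31188.
Length 4: A_1..A_4: k=1: 0+4068+78·6·53=28872; k=2: 28080+19080+78·60·53=295200; k=3: 4968+0+78·6·53=29772 → min 28872 | A_2..A_5: k=2: 0+31188+6·60·46=47748; k=3: 2160+14628+6·6·46=18444; k=4: 4068+0+6·53·46=18696 → min 18444.
Length 5: A_1..A_5: k=1: 0+18444+78·6·46=39972; k=2: 28080+31188+78·60·46=274548; k=3: 4968+14628+78·6·46=41124; k=4: 28872+0+78·53·46=219036 → min 39972.
Optimal order: (A_1 × ((A_2 × A_3) × (A_4 × A_5))) with cost 39972.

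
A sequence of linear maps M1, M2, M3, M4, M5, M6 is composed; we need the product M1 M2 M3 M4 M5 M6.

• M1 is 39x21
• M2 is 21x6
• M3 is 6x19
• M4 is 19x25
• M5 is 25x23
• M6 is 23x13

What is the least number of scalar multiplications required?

Adjacent pairs: M1M2 = 39·21·6 = 4914; M2M3 = 21·6·19 = 2394; M3M4 = 6·19·25 = 2850; M4M5 = 19·25·23 = 10925; M5M6 = 25·23·13 = 7475.
Length 3: M1..M3: k=1: 0+2394+39·21·19=17955; k=2: 4914+0+39·6·19=9360 → min 9360 | M2..M4: k=2: 0+2850+21·6·25=6000; k=3: 2394+0+21·19·25=12369 → min 6000 | M3..M5: k=3: 0+10925+6·19·23=13547; k=4: 2850+0+6·25·23=6300 → min 6300 | M4..M6: k=4: 0+7475+19·25·13=13650; k=5: 10925+0+19·23·13=16606 → min 13650.
Length 4: M1..M4: k=1: 0+6000+39·21·25=26475; k=2: 4914+2850+39·6·25=13614; k=3: 9360+0+39·19·25=27885 → min 13614 | M2..M5: k=2: 0+6300+21·6·23=9198; k=3: 2394+10925+21·19·23=22496; k=4: 6000+0+21·25·23=18075 → min 9198 | M3..M6: k=3: 0+13650+6·19·13=15132; k=4: 2850+7475+6·25·13=12275; k=5: 6300+0+6·23·13=8094 → min 8094.
Length 5: M1..M5: k=1: 0+9198+39·21·23=28035; k=2: 4914+6300+39·6·23=16596; k=3: 9360+10925+39·19·23=37328; k=4: 13614+0+39·25·23=36039 → min 16596 | M2..M6: k=2: 0+8094+21·6·13=9732; k=3: 2394+13650+21·19·13=21231; k=4: 6000+7475+21·25·13=20300; k=5: 9198+0+21·23·13=15477 → min 9732.
Length 6: M1..M6: k=1: 0+9732+39·21·13=20379; k=2: 4914+8094+39·6·13=16050; k=3: 9360+13650+39·19·13=32643; k=4: 13614+7475+39·25·13=33764; k=5: 16596+0+39·23·13=28257 → min 16050.
Optimal order: ((M1 M2) (((M3 M4) M5) M6)) with cost 16050.

16050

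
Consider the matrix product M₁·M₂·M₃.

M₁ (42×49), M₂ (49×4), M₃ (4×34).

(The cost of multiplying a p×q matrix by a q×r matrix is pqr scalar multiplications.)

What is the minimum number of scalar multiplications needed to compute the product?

13944

Order (M₁·(M₂·M₃)): (M₂·M₃): 49×4 by 4×34 → 49×34, cost 49·4·34 = 6664; (M₁·(M₂·M₃)): 42×49 by 49×34 → 42×34, cost 42·49·34 = 69972; cumulative 76636. Total 76636.
Order ((M₁·M₂)·M₃): (M₁·M₂): 42×49 by 49×4 → 42×4, cost 42·49·4 = 8232; ((M₁·M₂)·M₃): 42×4 by 4×34 → 42×34, cost 42·4·34 = 5712; cumulative 13944. Total 13944.
Minimum: 13944.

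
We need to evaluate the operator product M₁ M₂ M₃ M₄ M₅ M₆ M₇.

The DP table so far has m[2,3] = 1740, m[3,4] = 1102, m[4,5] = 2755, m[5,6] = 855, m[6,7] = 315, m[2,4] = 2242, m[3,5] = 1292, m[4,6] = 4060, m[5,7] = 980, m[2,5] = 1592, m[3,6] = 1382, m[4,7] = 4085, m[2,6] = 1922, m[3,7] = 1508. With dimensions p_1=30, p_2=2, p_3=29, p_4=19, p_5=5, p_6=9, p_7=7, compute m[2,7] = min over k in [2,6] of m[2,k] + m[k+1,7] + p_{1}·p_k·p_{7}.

1928

m[2,7] = min over k∈[2,6] of m[2,k]+m[k+1,7]+p_{1}·p_k·p_{7}.
k=2: 0 + 1508 + 30·2·7 = 1928; k=3: 1740 + 4085 + 30·29·7 = 11915; k=4: 2242 + 980 + 30·19·7 = 7212; k=5: 1592 + 315 + 30·5·7 = 2957; k=6: 1922 + 0 + 30·9·7 = 3812.
Minimum: 1928 at k=2.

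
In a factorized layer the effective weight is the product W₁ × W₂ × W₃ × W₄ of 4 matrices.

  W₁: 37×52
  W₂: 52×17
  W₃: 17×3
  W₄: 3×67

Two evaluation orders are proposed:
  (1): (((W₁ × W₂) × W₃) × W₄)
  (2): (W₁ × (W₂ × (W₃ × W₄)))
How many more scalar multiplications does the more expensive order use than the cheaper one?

149521

Order (1) = (((W₁ × W₂) × W₃) × W₄): (W₁ × W₂): 37×52 by 52×17 → 37×17, cost 37·52·17 = 32708; ((W₁ × W₂) × W₃): 37×17 by 17×3 → 37×3, cost 37·17·3 = 1887; cumulative 34595; (((W₁ × W₂) × W₃) × W₄): 37×3 by 3×67 → 37×67, cost 37·3·67 = 7437; cumulative 42032. Total 42032.
Order (2) = (W₁ × (W₂ × (W₃ × W₄))): (W₃ × W₄): 17×3 by 3×67 → 17×67, cost 17·3·67 = 3417; (W₂ × (W₃ × W₄)): 52×17 by 17×67 → 52×67, cost 52·17·67 = 59228; cumulative 62645; (W₁ × (W₂ × (W₃ × W₄))): 37×52 by 52×67 → 37×67, cost 37·52·67 = 128908; cumulative 191553. Total 191553.
Difference: |42032 − 191553| = 149521.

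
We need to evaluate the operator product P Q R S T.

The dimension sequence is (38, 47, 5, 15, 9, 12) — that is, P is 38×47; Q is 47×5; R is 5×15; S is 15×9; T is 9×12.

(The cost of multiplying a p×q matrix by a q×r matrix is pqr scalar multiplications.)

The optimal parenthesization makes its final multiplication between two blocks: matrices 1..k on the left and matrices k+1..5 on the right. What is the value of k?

2

Adjacent pairs: PQ = 38·47·5 = 8930; QR = 47·5·15 = 3525; RS = 5·15·9 = 675; ST = 15·9·12 = 1620.
Length 3: P..R: k=1: 0+3525+38·47·15=30315; k=2: 8930+0+38·5·15=11780 → min 11780 | Q..S: k=2: 0+675+47·5·9=2790; k=3: 3525+0+47·15·9=9870 → min 2790 | R..T: k=3: 0+1620+5·15·12=2520; k=4: 675+0+5·9·12=1215 → min 1215.
Length 4: P..S: k=1: 0+2790+38·47·9=18864; k=2: 8930+675+38·5·9=11315; k=3: 11780+0+38·15·9=16910 → min 11315 | Q..T: k=2: 0+1215+47·5·12=4035; k=3: 3525+1620+47·15·12=13605; k=4: 2790+0+47·9·12=7866 → min 4035.
Top-level splits: k=1: (P..P)·(Q..T) → 0+4035+38·47·12 = 25467; k=2: (P..Q)·(R..T) → 8930+1215+38·5·12 = 12425; k=3: (P..R)·(S..T) → 11780+1620+38·15·12 = 20240; k=4: (P..S)·(T..T) → 11315+0+38·9·12 = 15419.
Best split is after Q, i.e. k = 2.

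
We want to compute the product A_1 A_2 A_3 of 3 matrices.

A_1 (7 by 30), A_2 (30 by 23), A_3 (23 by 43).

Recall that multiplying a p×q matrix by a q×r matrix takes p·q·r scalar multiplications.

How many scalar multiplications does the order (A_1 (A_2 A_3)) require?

38700

(A_2 A_3): 30×23 by 23×43 → 30×43, cost 30·23·43 = 29670
(A_1 (A_2 A_3)): 7×30 by 30×43 → 7×43, cost 7·30·43 = 9030; cumulative 38700
Total: 38700 scalar multiplications.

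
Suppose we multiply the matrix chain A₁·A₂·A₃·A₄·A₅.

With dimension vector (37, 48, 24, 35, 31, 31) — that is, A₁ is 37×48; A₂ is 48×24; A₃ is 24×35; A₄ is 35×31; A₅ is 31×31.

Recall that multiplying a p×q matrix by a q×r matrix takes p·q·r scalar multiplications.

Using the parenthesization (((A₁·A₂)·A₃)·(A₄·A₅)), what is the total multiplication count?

(A₁·A₂): 37×48 by 48×24 → 37×24, cost 37·48·24 = 42624
((A₁·A₂)·A₃): 37×24 by 24×35 → 37×35, cost 37·24·35 = 31080; cumulative 73704
(A₄·A₅): 35×31 by 31×31 → 35×31, cost 35·31·31 = 33635
(((A₁·A₂)·A₃)·(A₄·A₅)): 37×35 by 35×31 → 37×31, cost 37·35·31 = 40145; cumulative 147484
Total: 147484 scalar multiplications.

147484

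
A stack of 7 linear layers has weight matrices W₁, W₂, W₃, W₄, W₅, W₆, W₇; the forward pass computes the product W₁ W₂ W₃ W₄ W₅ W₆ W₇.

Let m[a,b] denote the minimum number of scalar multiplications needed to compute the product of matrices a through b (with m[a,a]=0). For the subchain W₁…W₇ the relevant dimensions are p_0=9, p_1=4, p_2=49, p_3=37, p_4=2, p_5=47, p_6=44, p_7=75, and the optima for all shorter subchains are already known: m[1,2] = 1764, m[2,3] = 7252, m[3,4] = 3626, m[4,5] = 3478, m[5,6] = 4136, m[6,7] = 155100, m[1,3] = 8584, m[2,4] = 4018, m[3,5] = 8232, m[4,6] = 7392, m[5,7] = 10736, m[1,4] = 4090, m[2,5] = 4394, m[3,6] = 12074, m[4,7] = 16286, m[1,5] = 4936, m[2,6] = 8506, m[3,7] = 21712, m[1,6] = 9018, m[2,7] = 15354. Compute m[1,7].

m[1,7] = min over k∈[1,6] of m[1,k]+m[k+1,7]+p_{0}·p_k·p_{7}.
k=1: 0 + 15354 + 9·4·75 = 18054; k=2: 1764 + 21712 + 9·49·75 = 56551; k=3: 8584 + 16286 + 9·37·75 = 49845; k=4: 4090 + 10736 + 9·2·75 = 16176; k=5: 4936 + 155100 + 9·47·75 = 191761; k=6: 9018 + 0 + 9·44·75 = 38718.
Minimum: 16176 at k=4.

16176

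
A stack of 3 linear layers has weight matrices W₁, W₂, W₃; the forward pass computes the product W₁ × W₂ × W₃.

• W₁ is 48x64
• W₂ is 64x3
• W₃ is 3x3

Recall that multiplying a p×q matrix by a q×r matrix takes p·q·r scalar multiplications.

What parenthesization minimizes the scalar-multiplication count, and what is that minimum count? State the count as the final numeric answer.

(W₁ × (W₂ × W₃)): cost 9792.
((W₁ × W₂) × W₃): cost 9648.
Optimal: ((W₁ × W₂) × W₃) with cost 9648.

9648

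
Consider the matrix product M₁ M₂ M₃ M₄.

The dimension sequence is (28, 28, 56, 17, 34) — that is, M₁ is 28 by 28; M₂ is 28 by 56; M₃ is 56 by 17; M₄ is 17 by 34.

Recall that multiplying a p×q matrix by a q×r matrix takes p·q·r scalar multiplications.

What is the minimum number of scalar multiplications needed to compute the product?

56168

Adjacent pairs: M₁M₂ = 28·28·56 = 43904; M₂M₃ = 28·56·17 = 26656; M₃M₄ = 56·17·34 = 32368.
Length 3: M₁..M₃: k=1: 0+26656+28·28·17=39984; k=2: 43904+0+28·56·17=70560 → min 39984 | M₂..M₄: k=2: 0+32368+28·56·34=85680; k=3: 26656+0+28·17·34=42840 → min 42840.
Length 4: M₁..M₄: k=1: 0+42840+28·28·34=69496; k=2: 43904+32368+28·56·34=129584; k=3: 39984+0+28·17·34=56168 → min 56168.
Optimal order: ((M₁ (M₂ M₃)) M₄) with cost 56168.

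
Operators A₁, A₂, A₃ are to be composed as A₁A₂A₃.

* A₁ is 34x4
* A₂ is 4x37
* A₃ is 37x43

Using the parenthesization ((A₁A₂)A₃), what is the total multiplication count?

59126

(A₁A₂): 34×4 by 4×37 → 34×37, cost 34·4·37 = 5032
((A₁A₂)A₃): 34×37 by 37×43 → 34×43, cost 34·37·43 = 54094; cumulative 59126
Total: 59126 scalar multiplications.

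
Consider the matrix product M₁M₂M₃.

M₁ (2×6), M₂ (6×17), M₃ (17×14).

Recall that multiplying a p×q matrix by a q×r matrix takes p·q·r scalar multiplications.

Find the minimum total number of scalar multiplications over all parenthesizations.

Order (M₁(M₂M₃)): (M₂M₃): 6×17 by 17×14 → 6×14, cost 6·17·14 = 1428; (M₁(M₂M₃)): 2×6 by 6×14 → 2×14, cost 2·6·14 = 168; cumulative 1596. Total 1596.
Order ((M₁M₂)M₃): (M₁M₂): 2×6 by 6×17 → 2×17, cost 2·6·17 = 204; ((M₁M₂)M₃): 2×17 by 17×14 → 2×14, cost 2·17·14 = 476; cumulative 680. Total 680.
Minimum: 680.

680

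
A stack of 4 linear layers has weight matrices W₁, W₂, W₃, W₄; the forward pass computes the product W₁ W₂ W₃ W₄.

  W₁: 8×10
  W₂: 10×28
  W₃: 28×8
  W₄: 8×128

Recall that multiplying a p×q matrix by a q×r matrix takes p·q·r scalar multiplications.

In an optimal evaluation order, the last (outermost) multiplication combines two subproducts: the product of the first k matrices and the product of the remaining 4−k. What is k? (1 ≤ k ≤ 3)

Adjacent pairs: W₁W₂ = 8·10·28 = 2240; W₂W₃ = 10·28·8 = 2240; W₃W₄ = 28·8·128 = 28672.
Length 3: W₁..W₃: k=1: 0+2240+8·10·8=2880; k=2: 2240+0+8·28·8=4032 → min 2880 | W₂..W₄: k=2: 0+28672+10·28·128=64512; k=3: 2240+0+10·8·128=12480 → min 12480.
Top-level splits: k=1: (W₁..W₁)·(W₂..W₄) → 0+12480+8·10·128 = 22720; k=2: (W₁..W₂)·(W₃..W₄) → 2240+28672+8·28·128 = 59584; k=3: (W₁..W₃)·(W₄..W₄) → 2880+0+8·8·128 = 11072.
Best split is after W₃, i.e. k = 3.

3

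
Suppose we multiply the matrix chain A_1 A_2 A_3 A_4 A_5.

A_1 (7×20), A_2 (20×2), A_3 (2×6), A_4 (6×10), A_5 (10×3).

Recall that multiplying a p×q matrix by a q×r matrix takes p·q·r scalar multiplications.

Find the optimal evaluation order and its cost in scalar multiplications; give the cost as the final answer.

Adjacent pairs: A_1A_2 = 7·20·2 = 280; A_2A_3 = 20·2·6 = 240; A_3A_4 = 2·6·10 = 120; A_4A_5 = 6·10·3 = 180.
Length 3: A_1..A_3: k=1: 0+240+7·20·6=1080; k=2: 280+0+7·2·6=364 → min 364 | A_2..A_4: k=2: 0+120+20·2·10=520; k=3: 240+0+20·6·10=1440 → min 520 | A_3..A_5: k=3: 0+180+2·6·3=216; k=4: 120+0+2·10·3=180 → min 180.
Length 4: A_1..A_4: k=1: 0+520+7·20·10=1920; k=2: 280+120+7·2·10=540; k=3: 364+0+7·6·10=784 → min 540 | A_2..A_5: k=2: 0+180+20·2·3=300; k=3: 240+180+20·6·3=780; k=4: 520+0+20·10·3=1120 → min 300.
Length 5: A_1..A_5: k=1: 0+300+7·20·3=720; k=2: 280+180+7·2·3=502; k=3: 364+180+7·6·3=670; k=4: 540+0+7·10·3=750 → min 502.
Optimal parenthesization: ((A_1 A_2) ((A_3 A_4) A_5)) with cost 502.

502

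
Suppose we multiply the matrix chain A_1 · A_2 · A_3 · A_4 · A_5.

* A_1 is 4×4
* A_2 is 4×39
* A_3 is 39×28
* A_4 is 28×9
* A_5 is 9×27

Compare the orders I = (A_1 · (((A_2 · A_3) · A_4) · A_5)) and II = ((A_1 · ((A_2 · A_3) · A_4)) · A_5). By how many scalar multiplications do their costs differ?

288

Order I = (A_1 · (((A_2 · A_3) · A_4) · A_5)): (A_2 · A_3): 4×39 by 39×28 → 4×28, cost 4·39·28 = 4368; ((A_2 · A_3) · A_4): 4×28 by 28×9 → 4×9, cost 4·28·9 = 1008; cumulative 5376; (((A_2 · A_3) · A_4) · A_5): 4×9 by 9×27 → 4×27, cost 4·9·27 = 972; cumulative 6348; (A_1 · (((A_2 · A_3) · A_4) · A_5)): 4×4 by 4×27 → 4×27, cost 4·4·27 = 432; cumulative 6780. Total 6780.
Order II = ((A_1 · ((A_2 · A_3) · A_4)) · A_5): (A_2 · A_3): 4×39 by 39×28 → 4×28, cost 4·39·28 = 4368; ((A_2 · A_3) · A_4): 4×28 by 28×9 → 4×9, cost 4·28·9 = 1008; cumulative 5376; (A_1 · ((A_2 · A_3) · A_4)): 4×4 by 4×9 → 4×9, cost 4·4·9 = 144; cumulative 5520; ((A_1 · ((A_2 · A_3) · A_4)) · A_5): 4×9 by 9×27 → 4×27, cost 4·9·27 = 972; cumulative 6492. Total 6492.
Difference: |6780 − 6492| = 288.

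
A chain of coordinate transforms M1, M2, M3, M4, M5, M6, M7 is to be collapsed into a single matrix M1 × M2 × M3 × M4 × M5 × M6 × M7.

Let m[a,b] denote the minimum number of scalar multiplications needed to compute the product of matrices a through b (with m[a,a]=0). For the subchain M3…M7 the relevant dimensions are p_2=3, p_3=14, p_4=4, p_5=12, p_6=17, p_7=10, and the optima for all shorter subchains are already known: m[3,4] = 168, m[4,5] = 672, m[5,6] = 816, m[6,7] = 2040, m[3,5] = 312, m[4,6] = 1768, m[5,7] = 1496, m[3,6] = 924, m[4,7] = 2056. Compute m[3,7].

1434

m[3,7] = min over k∈[3,6] of m[3,k]+m[k+1,7]+p_{2}·p_k·p_{7}.
k=3: 0 + 2056 + 3·14·10 = 2476; k=4: 168 + 1496 + 3·4·10 = 1784; k=5: 312 + 2040 + 3·12·10 = 2712; k=6: 924 + 0 + 3·17·10 = 1434.
Minimum: 1434 at k=6.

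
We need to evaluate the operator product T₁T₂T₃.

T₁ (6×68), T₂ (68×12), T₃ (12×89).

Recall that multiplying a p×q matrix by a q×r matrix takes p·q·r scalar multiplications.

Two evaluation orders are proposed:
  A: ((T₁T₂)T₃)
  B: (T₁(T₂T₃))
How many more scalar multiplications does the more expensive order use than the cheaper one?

97632

Order A = ((T₁T₂)T₃): (T₁T₂): 6×68 by 68×12 → 6×12, cost 6·68·12 = 4896; ((T₁T₂)T₃): 6×12 by 12×89 → 6×89, cost 6·12·89 = 6408; cumulative 11304. Total 11304.
Order B = (T₁(T₂T₃)): (T₂T₃): 68×12 by 12×89 → 68×89, cost 68·12·89 = 72624; (T₁(T₂T₃)): 6×68 by 68×89 → 6×89, cost 6·68·89 = 36312; cumulative 108936. Total 108936.
Difference: |11304 − 108936| = 97632.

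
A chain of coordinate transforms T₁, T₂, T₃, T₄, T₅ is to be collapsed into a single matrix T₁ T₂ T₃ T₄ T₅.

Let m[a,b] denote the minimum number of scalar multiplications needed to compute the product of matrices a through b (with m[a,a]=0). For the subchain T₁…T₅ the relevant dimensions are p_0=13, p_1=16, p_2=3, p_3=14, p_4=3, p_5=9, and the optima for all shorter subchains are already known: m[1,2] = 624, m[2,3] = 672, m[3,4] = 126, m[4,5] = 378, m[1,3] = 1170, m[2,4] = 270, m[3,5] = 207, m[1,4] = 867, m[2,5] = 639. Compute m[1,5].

m[1,5] = min over k∈[1,4] of m[1,k]+m[k+1,5]+p_{0}·p_k·p_{5}.
k=1: 0 + 639 + 13·16·9 = 2511; k=2: 624 + 207 + 13·3·9 = 1182; k=3: 1170 + 378 + 13·14·9 = 3186; k=4: 867 + 0 + 13·3·9 = 1218.
Minimum: 1182 at k=2.

1182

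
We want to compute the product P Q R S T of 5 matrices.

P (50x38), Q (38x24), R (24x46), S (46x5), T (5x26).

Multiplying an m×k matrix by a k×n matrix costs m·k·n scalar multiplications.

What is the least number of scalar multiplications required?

Adjacent pairs: PQ = 50·38·24 = 45600; QR = 38·24·46 = 41952; RS = 24·46·5 = 5520; ST = 46·5·26 = 5980.
Length 3: P..R: k=1: 0+41952+50·38·46=129352; k=2: 45600+0+50·24·46=100800 → min 100800 | Q..S: k=2: 0+5520+38·24·5=10080; k=3: 41952+0+38·46·5=50692 → min 10080 | R..T: k=3: 0+5980+24·46·26=34684; k=4: 5520+0+24·5·26=8640 → min 8640.
Length 4: P..S: k=1: 0+10080+50·38·5=19580; k=2: 45600+5520+50·24·5=57120; k=3: 100800+0+50·46·5=112300 → min 19580 | Q..T: k=2: 0+8640+38·24·26=32352; k=3: 41952+5980+38·46·26=93380; k=4: 10080+0+38·5·26=15020 → min 15020.
Length 5: P..T: k=1: 0+15020+50·38·26=64420; k=2: 45600+8640+50·24·26=85440; k=3: 100800+5980+50·46·26=166580; k=4: 19580+0+50·5·26=26080 → min 26080.
Optimal order: ((P (Q (R S))) T) with cost 26080.

26080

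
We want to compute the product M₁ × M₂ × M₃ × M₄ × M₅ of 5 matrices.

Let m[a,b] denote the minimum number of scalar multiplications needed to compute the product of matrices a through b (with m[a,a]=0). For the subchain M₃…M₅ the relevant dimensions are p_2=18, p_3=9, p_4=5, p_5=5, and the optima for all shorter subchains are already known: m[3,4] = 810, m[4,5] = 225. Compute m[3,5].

m[3,5] = min over k∈[3,4] of m[3,k]+m[k+1,5]+p_{2}·p_k·p_{5}.
k=3: 0 + 225 + 18·9·5 = 1035; k=4: 810 + 0 + 18·5·5 = 1260.
Minimum: 1035 at k=3.

1035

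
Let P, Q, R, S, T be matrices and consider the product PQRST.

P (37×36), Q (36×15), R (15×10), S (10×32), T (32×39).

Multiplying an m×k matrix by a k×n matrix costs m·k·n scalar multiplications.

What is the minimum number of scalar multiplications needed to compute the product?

Adjacent pairs: PQ = 37·36·15 = 19980; QR = 36·15·10 = 5400; RS = 15·10·32 = 4800; ST = 10·32·39 = 12480.
Length 3: P..R: k=1: 0+5400+37·36·10=18720; k=2: 19980+0+37·15·10=25530 → min 18720 | Q..S: k=2: 0+4800+36·15·32=22080; k=3: 5400+0+36·10·32=16920 → min 16920 | R..T: k=3: 0+12480+15·10·39=18330; k=4: 4800+0+15·32·39=23520 → min 18330.
Length 4: P..S: k=1: 0+16920+37·36·32=59544; k=2: 19980+4800+37·15·32=42540; k=3: 18720+0+37·10·32=30560 → min 30560 | Q..T: k=2: 0+18330+36·15·39=39390; k=3: 5400+12480+36·10·39=31920; k=4: 16920+0+36·32·39=61848 → min 31920.
Length 5: P..T: k=1: 0+31920+37·36·39=83868; k=2: 19980+18330+37·15·39=59955; k=3: 18720+12480+37·10·39=45630; k=4: 30560+0+37·32·39=76736 → min 45630.
Optimal order: ((P(QR))(ST)) with cost 45630.

45630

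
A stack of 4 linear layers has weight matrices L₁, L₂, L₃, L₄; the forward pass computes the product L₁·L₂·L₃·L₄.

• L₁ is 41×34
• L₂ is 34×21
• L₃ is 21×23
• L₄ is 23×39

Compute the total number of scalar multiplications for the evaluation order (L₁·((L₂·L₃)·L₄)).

101286

(L₂·L₃): 34×21 by 21×23 → 34×23, cost 34·21·23 = 16422
((L₂·L₃)·L₄): 34×23 by 23×39 → 34×39, cost 34·23·39 = 30498; cumulative 46920
(L₁·((L₂·L₃)·L₄)): 41×34 by 34×39 → 41×39, cost 41·34·39 = 54366; cumulative 101286
Total: 101286 scalar multiplications.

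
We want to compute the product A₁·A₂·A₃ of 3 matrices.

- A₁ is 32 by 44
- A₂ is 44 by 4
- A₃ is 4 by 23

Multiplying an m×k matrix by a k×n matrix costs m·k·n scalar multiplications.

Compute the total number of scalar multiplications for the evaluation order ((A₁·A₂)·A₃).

8576

(A₁·A₂): 32×44 by 44×4 → 32×4, cost 32·44·4 = 5632
((A₁·A₂)·A₃): 32×4 by 4×23 → 32×23, cost 32·4·23 = 2944; cumulative 8576
Total: 8576 scalar multiplications.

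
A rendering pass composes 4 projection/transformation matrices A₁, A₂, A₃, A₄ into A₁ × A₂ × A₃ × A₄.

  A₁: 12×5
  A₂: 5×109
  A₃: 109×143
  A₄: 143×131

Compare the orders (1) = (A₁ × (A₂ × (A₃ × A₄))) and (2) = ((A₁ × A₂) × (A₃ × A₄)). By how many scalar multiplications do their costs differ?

Order (1) = (A₁ × (A₂ × (A₃ × A₄))): (A₃ × A₄): 109×143 by 143×131 → 109×131, cost 109·143·131 = 2041897; (A₂ × (A₃ × A₄)): 5×109 by 109×131 → 5×131, cost 5·109·131 = 71395; cumulative 2113292; (A₁ × (A₂ × (A₃ × A₄))): 12×5 by 5×131 → 12×131, cost 12·5·131 = 7860; cumulative 2121152. Total 2121152.
Order (2) = ((A₁ × A₂) × (A₃ × A₄)): (A₁ × A₂): 12×5 by 5×109 → 12×109, cost 12·5·109 = 6540; (A₃ × A₄): 109×143 by 143×131 → 109×131, cost 109·143·131 = 2041897; ((A₁ × A₂) × (A₃ × A₄)): 12×109 by 109×131 → 12×131, cost 12·109·131 = 171348; cumulative 2219785. Total 2219785.
Difference: |2121152 − 2219785| = 98633.

98633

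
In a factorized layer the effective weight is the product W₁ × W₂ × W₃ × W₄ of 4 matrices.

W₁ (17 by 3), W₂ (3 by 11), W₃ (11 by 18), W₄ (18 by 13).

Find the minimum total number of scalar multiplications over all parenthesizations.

Adjacent pairs: W₁W₂ = 17·3·11 = 561; W₂W₃ = 3·11·18 = 594; W₃W₄ = 11·18·13 = 2574.
Length 3: W₁..W₃: k=1: 0+594+17·3·18=1512; k=2: 561+0+17·11·18=3927 → min 1512 | W₂..W₄: k=2: 0+2574+3·11·13=3003; k=3: 594+0+3·18·13=1296 → min 1296.
Length 4: W₁..W₄: k=1: 0+1296+17·3·13=1959; k=2: 561+2574+17·11·13=5566; k=3: 1512+0+17·18·13=5490 → min 1959.
Optimal order: (W₁ × ((W₂ × W₃) × W₄)) with cost 1959.

1959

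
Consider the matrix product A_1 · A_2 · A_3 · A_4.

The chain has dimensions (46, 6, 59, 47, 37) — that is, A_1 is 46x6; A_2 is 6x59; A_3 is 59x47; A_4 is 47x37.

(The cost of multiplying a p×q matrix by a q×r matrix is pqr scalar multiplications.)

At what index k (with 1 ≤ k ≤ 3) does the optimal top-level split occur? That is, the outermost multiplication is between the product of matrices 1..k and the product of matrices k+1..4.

Adjacent pairs: A_1A_2 = 46·6·59 = 16284; A_2A_3 = 6·59·47 = 16638; A_3A_4 = 59·47·37 = 102601.
Length 3: A_1..A_3: k=1: 0+16638+46·6·47=29610; k=2: 16284+0+46·59·47=143842 → min 29610 | A_2..A_4: k=2: 0+102601+6·59·37=115699; k=3: 16638+0+6·47·37=27072 → min 27072.
Top-level splits: k=1: (A_1..A_1)·(A_2..A_4) → 0+27072+46·6·37 = 37284; k=2: (A_1..A_2)·(A_3..A_4) → 16284+102601+46·59·37 = 219303; k=3: (A_1..A_3)·(A_4..A_4) → 29610+0+46·47·37 = 109604.
Best split is after A_1, i.e. k = 1.

1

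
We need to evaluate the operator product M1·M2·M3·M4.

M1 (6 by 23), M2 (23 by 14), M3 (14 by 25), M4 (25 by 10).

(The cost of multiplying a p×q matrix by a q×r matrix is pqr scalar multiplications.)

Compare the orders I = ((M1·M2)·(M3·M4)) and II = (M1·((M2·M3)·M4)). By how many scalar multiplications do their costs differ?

Order I = ((M1·M2)·(M3·M4)): (M1·M2): 6×23 by 23×14 → 6×14, cost 6·23·14 = 1932; (M3·M4): 14×25 by 25×10 → 14×10, cost 14·25·10 = 3500; ((M1·M2)·(M3·M4)): 6×14 by 14×10 → 6×10, cost 6·14·10 = 840; cumulative 6272. Total 6272.
Order II = (M1·((M2·M3)·M4)): (M2·M3): 23×14 by 14×25 → 23×25, cost 23·14·25 = 8050; ((M2·M3)·M4): 23×25 by 25×10 → 23×10, cost 23·25·10 = 5750; cumulative 13800; (M1·((M2·M3)·M4)): 6×23 by 23×10 → 6×10, cost 6·23·10 = 1380; cumulative 15180. Total 15180.
Difference: |6272 − 15180| = 8908.

8908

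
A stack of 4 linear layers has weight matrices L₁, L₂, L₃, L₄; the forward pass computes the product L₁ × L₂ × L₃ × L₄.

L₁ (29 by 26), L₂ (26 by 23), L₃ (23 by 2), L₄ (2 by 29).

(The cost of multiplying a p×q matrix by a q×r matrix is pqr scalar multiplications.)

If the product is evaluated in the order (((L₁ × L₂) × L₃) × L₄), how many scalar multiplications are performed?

20358

(L₁ × L₂): 29×26 by 26×23 → 29×23, cost 29·26·23 = 17342
((L₁ × L₂) × L₃): 29×23 by 23×2 → 29×2, cost 29·23·2 = 1334; cumulative 18676
(((L₁ × L₂) × L₃) × L₄): 29×2 by 2×29 → 29×29, cost 29·2·29 = 1682; cumulative 20358
Total: 20358 scalar multiplications.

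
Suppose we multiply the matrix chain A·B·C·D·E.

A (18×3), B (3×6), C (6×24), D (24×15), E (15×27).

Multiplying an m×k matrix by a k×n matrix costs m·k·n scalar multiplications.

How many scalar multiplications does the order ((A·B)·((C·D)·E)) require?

7830

(A·B): 18×3 by 3×6 → 18×6, cost 18·3·6 = 324
(C·D): 6×24 by 24×15 → 6×15, cost 6·24·15 = 2160
((C·D)·E): 6×15 by 15×27 → 6×27, cost 6·15·27 = 2430; cumulative 4590
((A·B)·((C·D)·E)): 18×6 by 6×27 → 18×27, cost 18·6·27 = 2916; cumulative 7830
Total: 7830 scalar multiplications.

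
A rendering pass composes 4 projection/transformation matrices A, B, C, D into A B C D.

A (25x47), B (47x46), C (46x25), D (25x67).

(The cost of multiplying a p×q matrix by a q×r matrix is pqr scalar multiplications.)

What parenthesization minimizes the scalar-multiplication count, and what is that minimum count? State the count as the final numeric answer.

Adjacent pairs: AB = 25·47·46 = 54050; BC = 47·46·25 = 54050; CD = 46·25·67 = 77050.
Length 3: A..C: k=1: 0+54050+25·47·25=83425; k=2: 54050+0+25·46·25=82800 → min 82800 | B..D: k=2: 0+77050+47·46·67=221904; k=3: 54050+0+47·25·67=132775 → min 132775.
Length 4: A..D: k=1: 0+132775+25·47·67=211500; k=2: 54050+77050+25·46·67=208150; k=3: 82800+0+25·25·67=124675 → min 124675.
Optimal parenthesization: (((A B) C) D) with cost 124675.

124675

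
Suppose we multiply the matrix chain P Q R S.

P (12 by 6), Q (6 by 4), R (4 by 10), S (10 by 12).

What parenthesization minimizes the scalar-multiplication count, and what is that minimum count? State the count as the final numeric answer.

Adjacent pairs: PQ = 12·6·4 = 288; QR = 6·4·10 = 240; RS = 4·10·12 = 480.
Length 3: P..R: k=1: 0+240+12·6·10=960; k=2: 288+0+12·4·10=768 → min 768 | Q..S: k=2: 0+480+6·4·12=768; k=3: 240+0+6·10·12=960 → min 768.
Length 4: P..S: k=1: 0+768+12·6·12=1632; k=2: 288+480+12·4·12=1344; k=3: 768+0+12·10·12=2208 → min 1344.
Optimal parenthesization: ((P Q) (R S)) with cost 1344.

1344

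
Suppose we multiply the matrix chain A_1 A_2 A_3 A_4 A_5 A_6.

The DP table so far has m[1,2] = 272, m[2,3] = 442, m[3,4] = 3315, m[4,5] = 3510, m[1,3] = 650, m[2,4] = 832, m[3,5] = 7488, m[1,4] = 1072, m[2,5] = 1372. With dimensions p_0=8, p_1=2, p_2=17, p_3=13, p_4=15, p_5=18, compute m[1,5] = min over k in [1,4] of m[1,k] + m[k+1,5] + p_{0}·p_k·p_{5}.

1660

m[1,5] = min over k∈[1,4] of m[1,k]+m[k+1,5]+p_{0}·p_k·p_{5}.
k=1: 0 + 1372 + 8·2·18 = 1660; k=2: 272 + 7488 + 8·17·18 = 10208; k=3: 650 + 3510 + 8·13·18 = 6032; k=4: 1072 + 0 + 8·15·18 = 3232.
Minimum: 1660 at k=1.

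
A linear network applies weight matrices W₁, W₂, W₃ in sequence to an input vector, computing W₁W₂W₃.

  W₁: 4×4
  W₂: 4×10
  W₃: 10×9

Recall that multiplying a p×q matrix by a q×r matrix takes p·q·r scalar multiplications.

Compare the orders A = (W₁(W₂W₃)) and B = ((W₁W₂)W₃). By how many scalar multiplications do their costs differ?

Order A = (W₁(W₂W₃)): (W₂W₃): 4×10 by 10×9 → 4×9, cost 4·10·9 = 360; (W₁(W₂W₃)): 4×4 by 4×9 → 4×9, cost 4·4·9 = 144; cumulative 504. Total 504.
Order B = ((W₁W₂)W₃): (W₁W₂): 4×4 by 4×10 → 4×10, cost 4·4·10 = 160; ((W₁W₂)W₃): 4×10 by 10×9 → 4×9, cost 4·10·9 = 360; cumulative 520. Total 520.
Difference: |504 − 520| = 16.

16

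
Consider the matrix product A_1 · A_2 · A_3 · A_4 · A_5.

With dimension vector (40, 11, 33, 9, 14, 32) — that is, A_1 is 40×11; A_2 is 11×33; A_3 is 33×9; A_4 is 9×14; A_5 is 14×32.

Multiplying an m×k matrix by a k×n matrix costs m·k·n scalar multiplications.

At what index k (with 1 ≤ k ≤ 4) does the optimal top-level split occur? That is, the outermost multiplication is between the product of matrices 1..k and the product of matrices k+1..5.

Adjacent pairs: A_1A_2 = 40·11·33 = 14520; A_2A_3 = 11·33·9 = 3267; A_3A_4 = 33·9·14 = 4158; A_4A_5 = 9·14·32 = 4032.
Length 3: A_1..A_3: k=1: 0+3267+40·11·9=7227; k=2: 14520+0+40·33·9=26400 → min 7227 | A_2..A_4: k=2: 0+4158+11·33·14=9240; k=3: 3267+0+11·9·14=4653 → min 4653 | A_3..A_5: k=3: 0+4032+33·9·32=13536; k=4: 4158+0+33·14·32=18942 → min 13536.
Length 4: A_1..A_4: k=1: 0+4653+40·11·14=10813; k=2: 14520+4158+40·33·14=37158; k=3: 7227+0+40·9·14=12267 → min 10813 | A_2..A_5: k=2: 0+13536+11·33·32=25152; k=3: 3267+4032+11·9·32=10467; k=4: 4653+0+11·14·32=9581 → min 9581.
Top-level splits: k=1: (A_1..A_1)·(A_2..A_5) → 0+9581+40·11·32 = 23661; k=2: (A_1..A_2)·(A_3..A_5) → 14520+13536+40·33·32 = 70296; k=3: (A_1..A_3)·(A_4..A_5) → 7227+4032+40·9·32 = 22779; k=4: (A_1..A_4)·(A_5..A_5) → 10813+0+40·14·32 = 28733.
Best split is after A_3, i.e. k = 3.

3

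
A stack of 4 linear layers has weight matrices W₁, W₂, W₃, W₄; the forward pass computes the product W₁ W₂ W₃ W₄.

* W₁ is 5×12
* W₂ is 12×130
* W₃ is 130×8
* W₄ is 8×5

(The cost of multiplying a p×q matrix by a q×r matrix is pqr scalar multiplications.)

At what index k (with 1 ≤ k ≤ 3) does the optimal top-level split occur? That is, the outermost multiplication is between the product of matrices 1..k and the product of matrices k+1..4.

Adjacent pairs: W₁W₂ = 5·12·130 = 7800; W₂W₃ = 12·130·8 = 12480; W₃W₄ = 130·8·5 = 5200.
Length 3: W₁..W₃: k=1: 0+12480+5·12·8=12960; k=2: 7800+0+5·130·8=13000 → min 12960 | W₂..W₄: k=2: 0+5200+12·130·5=13000; k=3: 12480+0+12·8·5=12960 → min 12960.
Top-level splits: k=1: (W₁..W₁)·(W₂..W₄) → 0+12960+5·12·5 = 13260; k=2: (W₁..W₂)·(W₃..W₄) → 7800+5200+5·130·5 = 16250; k=3: (W₁..W₃)·(W₄..W₄) → 12960+0+5·8·5 = 13160.
Best split is after W₃, i.e. k = 3.

3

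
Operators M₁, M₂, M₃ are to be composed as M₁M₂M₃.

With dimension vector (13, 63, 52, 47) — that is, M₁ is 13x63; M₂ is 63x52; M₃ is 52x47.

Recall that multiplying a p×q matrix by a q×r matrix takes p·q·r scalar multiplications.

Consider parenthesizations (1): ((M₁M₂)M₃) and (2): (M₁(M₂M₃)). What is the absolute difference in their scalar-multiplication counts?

118105

Order (1) = ((M₁M₂)M₃): (M₁M₂): 13×63 by 63×52 → 13×52, cost 13·63·52 = 42588; ((M₁M₂)M₃): 13×52 by 52×47 → 13×47, cost 13·52·47 = 31772; cumulative 74360. Total 74360.
Order (2) = (M₁(M₂M₃)): (M₂M₃): 63×52 by 52×47 → 63×47, cost 63·52·47 = 153972; (M₁(M₂M₃)): 13×63 by 63×47 → 13×47, cost 13·63·47 = 38493; cumulative 192465. Total 192465.
Difference: |74360 − 192465| = 118105.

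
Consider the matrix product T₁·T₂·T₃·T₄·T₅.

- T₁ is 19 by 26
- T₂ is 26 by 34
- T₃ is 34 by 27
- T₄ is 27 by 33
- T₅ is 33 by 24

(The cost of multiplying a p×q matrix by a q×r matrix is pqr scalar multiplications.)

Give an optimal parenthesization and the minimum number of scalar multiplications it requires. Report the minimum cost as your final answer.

66215

Adjacent pairs: T₁T₂ = 19·26·34 = 16796; T₂T₃ = 26·34·27 = 23868; T₃T₄ = 34·27·33 = 30294; T₄T₅ = 27·33·24 = 21384.
Length 3: T₁..T₃: k=1: 0+23868+19·26·27=37206; k=2: 16796+0+19·34·27=34238 → min 34238 | T₂..T₄: k=2: 0+30294+26·34·33=59466; k=3: 23868+0+26·27·33=47034 → min 47034 | T₃..T₅: k=3: 0+21384+34·27·24=43416; k=4: 30294+0+34·33·24=57222 → min 43416.
Length 4: T₁..T₄: k=1: 0+47034+19·26·33=63336; k=2: 16796+30294+19·34·33=68408; k=3: 34238+0+19·27·33=51167 → min 51167 | T₂..T₅: k=2: 0+43416+26·34·24=64632; k=3: 23868+21384+26·27·24=62100; k=4: 47034+0+26·33·24=67626 → min 62100.
Length 5: T₁..T₅: k=1: 0+62100+19·26·24=73956; k=2: 16796+43416+19·34·24=75716; k=3: 34238+21384+19·27·24=67934; k=4: 51167+0+19·33·24=66215 → min 66215.
Optimal parenthesization: ((((T₁·T₂)·T₃)·T₄)·T₅) with cost 66215.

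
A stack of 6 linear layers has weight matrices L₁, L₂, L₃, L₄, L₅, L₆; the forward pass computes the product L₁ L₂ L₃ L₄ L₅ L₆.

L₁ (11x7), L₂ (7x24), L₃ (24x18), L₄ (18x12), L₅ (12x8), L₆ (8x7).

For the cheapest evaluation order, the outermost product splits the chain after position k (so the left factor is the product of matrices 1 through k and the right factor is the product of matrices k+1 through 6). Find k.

Adjacent pairs: L₁L₂ = 11·7·24 = 1848; L₂L₃ = 7·24·18 = 3024; L₃L₄ = 24·18·12 = 5184; L₄L₅ = 18·12·8 = 1728; L₅L₆ = 12·8·7 = 672.
Length 3: L₁..L₃: k=1: 0+3024+11·7·18=4410; k=2: 1848+0+11·24·18=6600 → min 4410 | L₂..L₄: k=2: 0+5184+7·24·12=7200; k=3: 3024+0+7·18·12=4536 → min 4536 | L₃..L₅: k=3: 0+1728+24·18·8=5184; k=4: 5184+0+24·12·8=7488 → min 5184 | L₄..L₆: k=4: 0+672+18·12·7=2184; k=5: 1728+0+18·8·7=2736 → min 2184.
Length 4: L₁..L₄: k=1: 0+4536+11·7·12=5460; k=2: 1848+5184+11·24·12=10200; k=3: 4410+0+11·18·12=6786 → min 5460 | L₂..L₅: k=2: 0+5184+7·24·8=6528; k=3: 3024+1728+7·18·8=5760; k=4: 4536+0+7·12·8=5208 → min 5208 | L₃..L₆: k=3: 0+2184+24·18·7=5208; k=4: 5184+672+24·12·7=7872; k=5: 5184+0+24·8·7=6528 → min 5208.
Length 5: L₁..L₅: k=1: 0+5208+11·7·8=5824; k=2: 1848+5184+11·24·8=9144; k=3: 4410+1728+11·18·8=7722; k=4: 5460+0+11·12·8=6516 → min 5824 | L₂..L₆: k=2: 0+5208+7·24·7=6384; k=3: 3024+2184+7·18·7=6090; k=4: 4536+672+7·12·7=5796; k=5: 5208+0+7·8·7=5600 → min 5600.
Top-level splits: k=1: (L₁..L₁)·(L₂..L₆) → 0+5600+11·7·7 = 6139; k=2: (L₁..L₂)·(L₃..L₆) → 1848+5208+11·24·7 = 8904; k=3: (L₁..L₃)·(L₄..L₆) → 4410+2184+11·18·7 = 7980; k=4: (L₁..L₄)·(L₅..L₆) → 5460+672+11·12·7 = 7056; k=5: (L₁..L₅)·(L₆..L₆) → 5824+0+11·8·7 = 6440.
Best split is after L₁, i.e. k = 1.

1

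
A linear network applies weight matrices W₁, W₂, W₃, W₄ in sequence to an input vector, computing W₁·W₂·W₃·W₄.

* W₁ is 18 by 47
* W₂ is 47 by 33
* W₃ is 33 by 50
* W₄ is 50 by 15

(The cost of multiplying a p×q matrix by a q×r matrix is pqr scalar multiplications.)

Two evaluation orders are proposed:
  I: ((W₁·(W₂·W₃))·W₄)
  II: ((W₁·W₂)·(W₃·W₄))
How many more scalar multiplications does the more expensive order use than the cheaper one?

Order I = ((W₁·(W₂·W₃))·W₄): (W₂·W₃): 47×33 by 33×50 → 47×50, cost 47·33·50 = 77550; (W₁·(W₂·W₃)): 18×47 by 47×50 → 18×50, cost 18·47·50 = 42300; cumulative 119850; ((W₁·(W₂·W₃))·W₄): 18×50 by 50×15 → 18×15, cost 18·50·15 = 13500; cumulative 133350. Total 133350.
Order II = ((W₁·W₂)·(W₃·W₄)): (W₁·W₂): 18×47 by 47×33 → 18×33, cost 18·47·33 = 27918; (W₃·W₄): 33×50 by 50×15 → 33×15, cost 33·50·15 = 24750; ((W₁·W₂)·(W₃·W₄)): 18×33 by 33×15 → 18×15, cost 18·33·15 = 8910; cumulative 61578. Total 61578.
Difference: |133350 − 61578| = 71772.

71772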